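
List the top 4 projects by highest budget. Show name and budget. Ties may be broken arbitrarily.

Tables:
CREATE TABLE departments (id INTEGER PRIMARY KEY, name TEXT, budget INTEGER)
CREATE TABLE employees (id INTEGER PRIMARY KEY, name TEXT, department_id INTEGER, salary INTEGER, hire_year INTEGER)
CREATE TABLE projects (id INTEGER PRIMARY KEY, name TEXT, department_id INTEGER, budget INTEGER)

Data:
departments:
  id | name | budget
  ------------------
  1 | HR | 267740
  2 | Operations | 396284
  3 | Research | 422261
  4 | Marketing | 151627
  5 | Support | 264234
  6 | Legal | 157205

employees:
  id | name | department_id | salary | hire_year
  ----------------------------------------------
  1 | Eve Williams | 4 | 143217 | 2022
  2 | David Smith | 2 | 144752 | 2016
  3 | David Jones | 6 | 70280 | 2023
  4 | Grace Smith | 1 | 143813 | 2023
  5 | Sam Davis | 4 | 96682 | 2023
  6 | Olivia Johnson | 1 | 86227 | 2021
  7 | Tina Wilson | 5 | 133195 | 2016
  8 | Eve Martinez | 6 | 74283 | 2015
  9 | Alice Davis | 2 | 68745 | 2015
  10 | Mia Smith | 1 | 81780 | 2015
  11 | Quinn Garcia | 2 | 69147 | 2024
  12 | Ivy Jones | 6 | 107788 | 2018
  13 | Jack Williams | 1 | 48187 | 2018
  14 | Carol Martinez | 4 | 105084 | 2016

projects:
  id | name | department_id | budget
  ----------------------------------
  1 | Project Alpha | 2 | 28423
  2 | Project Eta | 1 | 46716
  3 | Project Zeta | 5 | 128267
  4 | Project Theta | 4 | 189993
SELECT name, budget FROM projects ORDER BY budget DESC LIMIT 4

Execution result:
name | budget
Project Theta | 189993
Project Zeta | 128267
Project Eta | 46716
Project Alpha | 28423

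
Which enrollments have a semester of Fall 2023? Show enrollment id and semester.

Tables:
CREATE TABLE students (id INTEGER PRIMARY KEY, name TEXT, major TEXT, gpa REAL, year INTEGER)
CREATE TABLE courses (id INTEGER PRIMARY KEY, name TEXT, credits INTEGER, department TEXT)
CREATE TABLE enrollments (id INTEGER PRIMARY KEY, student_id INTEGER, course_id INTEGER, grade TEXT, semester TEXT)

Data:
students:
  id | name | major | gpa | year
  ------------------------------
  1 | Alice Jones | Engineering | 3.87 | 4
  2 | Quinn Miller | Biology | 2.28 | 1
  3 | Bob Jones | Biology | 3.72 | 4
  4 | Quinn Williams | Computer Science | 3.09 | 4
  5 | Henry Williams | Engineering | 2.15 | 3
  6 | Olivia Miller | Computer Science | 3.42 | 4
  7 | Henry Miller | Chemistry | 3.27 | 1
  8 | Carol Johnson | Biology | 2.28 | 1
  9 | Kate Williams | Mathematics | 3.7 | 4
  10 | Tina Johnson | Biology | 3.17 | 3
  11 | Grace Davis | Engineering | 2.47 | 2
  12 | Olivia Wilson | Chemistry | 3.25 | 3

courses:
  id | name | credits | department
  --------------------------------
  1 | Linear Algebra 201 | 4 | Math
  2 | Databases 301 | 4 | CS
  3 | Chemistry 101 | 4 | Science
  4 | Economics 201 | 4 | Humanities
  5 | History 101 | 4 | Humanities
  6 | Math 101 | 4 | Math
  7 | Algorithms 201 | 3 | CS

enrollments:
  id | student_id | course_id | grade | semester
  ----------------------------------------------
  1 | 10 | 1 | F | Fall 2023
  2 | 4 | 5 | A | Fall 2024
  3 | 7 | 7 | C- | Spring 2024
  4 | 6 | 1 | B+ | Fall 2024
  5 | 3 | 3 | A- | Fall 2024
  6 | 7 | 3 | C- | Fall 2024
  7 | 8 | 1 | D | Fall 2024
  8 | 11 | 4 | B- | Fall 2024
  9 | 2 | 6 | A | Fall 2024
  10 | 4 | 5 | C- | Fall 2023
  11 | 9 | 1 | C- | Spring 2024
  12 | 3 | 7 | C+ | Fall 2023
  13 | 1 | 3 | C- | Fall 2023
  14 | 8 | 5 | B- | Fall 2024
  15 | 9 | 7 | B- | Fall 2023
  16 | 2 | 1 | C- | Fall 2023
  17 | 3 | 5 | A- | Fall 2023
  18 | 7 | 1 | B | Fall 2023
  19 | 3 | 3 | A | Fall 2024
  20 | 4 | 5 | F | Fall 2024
SELECT id, semester FROM enrollments WHERE semester = 'Fall 2023'

Execution result:
id | semester
1 | Fall 2023
10 | Fall 2023
12 | Fall 2023
13 | Fall 2023
15 | Fall 2023
16 | Fall 2023
17 | Fall 2023
18 | Fall 2023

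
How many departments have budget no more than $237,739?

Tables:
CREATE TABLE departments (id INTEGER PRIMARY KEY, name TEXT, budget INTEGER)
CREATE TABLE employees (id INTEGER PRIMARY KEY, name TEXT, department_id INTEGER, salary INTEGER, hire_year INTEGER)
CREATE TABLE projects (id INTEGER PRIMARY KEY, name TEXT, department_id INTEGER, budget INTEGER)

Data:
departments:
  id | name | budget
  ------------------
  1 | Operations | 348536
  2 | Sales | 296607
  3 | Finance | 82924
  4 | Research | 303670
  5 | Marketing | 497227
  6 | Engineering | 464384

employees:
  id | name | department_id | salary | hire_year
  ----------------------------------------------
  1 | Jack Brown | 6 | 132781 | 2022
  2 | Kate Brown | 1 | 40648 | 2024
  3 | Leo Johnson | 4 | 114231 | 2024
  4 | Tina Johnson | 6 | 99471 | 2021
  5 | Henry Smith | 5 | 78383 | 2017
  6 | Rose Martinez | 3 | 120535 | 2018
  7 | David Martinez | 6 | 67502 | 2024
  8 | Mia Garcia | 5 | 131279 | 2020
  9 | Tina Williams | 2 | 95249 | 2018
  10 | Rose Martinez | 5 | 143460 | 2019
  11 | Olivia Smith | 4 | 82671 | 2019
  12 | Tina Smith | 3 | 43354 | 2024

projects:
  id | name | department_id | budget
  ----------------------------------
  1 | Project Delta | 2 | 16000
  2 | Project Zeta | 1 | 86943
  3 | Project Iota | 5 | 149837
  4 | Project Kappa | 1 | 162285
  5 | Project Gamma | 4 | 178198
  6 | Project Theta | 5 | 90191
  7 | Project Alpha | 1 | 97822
SELECT COUNT(*) FROM departments WHERE budget <= 237739

Execution result:
1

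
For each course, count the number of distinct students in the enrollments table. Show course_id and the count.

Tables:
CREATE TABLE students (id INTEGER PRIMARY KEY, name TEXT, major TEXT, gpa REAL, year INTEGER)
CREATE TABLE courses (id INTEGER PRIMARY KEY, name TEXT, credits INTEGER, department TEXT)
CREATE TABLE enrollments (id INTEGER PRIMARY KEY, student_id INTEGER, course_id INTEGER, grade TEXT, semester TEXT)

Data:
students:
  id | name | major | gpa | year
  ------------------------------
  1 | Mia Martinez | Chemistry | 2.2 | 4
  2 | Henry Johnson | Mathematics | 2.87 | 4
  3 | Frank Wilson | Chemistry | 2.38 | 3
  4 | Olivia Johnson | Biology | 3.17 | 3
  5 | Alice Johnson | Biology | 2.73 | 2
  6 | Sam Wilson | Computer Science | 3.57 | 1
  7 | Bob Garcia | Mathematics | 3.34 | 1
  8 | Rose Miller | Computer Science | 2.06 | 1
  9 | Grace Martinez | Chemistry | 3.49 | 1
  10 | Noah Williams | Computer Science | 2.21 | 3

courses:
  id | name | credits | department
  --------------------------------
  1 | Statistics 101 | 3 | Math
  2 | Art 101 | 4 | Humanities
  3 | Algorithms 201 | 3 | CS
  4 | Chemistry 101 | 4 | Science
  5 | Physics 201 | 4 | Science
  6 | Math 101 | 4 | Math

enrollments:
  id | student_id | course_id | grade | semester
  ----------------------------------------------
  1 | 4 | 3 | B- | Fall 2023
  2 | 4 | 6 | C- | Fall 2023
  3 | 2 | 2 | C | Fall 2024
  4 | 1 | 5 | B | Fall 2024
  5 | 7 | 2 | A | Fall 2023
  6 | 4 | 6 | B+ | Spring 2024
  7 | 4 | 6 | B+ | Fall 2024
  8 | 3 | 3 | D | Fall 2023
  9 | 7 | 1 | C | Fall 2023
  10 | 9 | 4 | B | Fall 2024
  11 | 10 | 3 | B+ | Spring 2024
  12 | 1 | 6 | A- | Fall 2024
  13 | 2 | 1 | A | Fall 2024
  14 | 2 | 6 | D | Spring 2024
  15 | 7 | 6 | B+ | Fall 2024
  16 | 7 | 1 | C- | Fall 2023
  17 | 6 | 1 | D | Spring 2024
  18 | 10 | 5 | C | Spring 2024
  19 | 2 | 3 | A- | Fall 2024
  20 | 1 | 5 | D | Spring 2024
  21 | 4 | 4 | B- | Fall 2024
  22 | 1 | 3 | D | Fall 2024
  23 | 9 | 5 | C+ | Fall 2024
SELECT course_id, COUNT(DISTINCT student_id) AS distinct_student_count FROM enrollments GROUP BY course_id

Execution result:
course_id | distinct_student_count
1 | 3
2 | 2
3 | 5
4 | 2
5 | 3
6 | 4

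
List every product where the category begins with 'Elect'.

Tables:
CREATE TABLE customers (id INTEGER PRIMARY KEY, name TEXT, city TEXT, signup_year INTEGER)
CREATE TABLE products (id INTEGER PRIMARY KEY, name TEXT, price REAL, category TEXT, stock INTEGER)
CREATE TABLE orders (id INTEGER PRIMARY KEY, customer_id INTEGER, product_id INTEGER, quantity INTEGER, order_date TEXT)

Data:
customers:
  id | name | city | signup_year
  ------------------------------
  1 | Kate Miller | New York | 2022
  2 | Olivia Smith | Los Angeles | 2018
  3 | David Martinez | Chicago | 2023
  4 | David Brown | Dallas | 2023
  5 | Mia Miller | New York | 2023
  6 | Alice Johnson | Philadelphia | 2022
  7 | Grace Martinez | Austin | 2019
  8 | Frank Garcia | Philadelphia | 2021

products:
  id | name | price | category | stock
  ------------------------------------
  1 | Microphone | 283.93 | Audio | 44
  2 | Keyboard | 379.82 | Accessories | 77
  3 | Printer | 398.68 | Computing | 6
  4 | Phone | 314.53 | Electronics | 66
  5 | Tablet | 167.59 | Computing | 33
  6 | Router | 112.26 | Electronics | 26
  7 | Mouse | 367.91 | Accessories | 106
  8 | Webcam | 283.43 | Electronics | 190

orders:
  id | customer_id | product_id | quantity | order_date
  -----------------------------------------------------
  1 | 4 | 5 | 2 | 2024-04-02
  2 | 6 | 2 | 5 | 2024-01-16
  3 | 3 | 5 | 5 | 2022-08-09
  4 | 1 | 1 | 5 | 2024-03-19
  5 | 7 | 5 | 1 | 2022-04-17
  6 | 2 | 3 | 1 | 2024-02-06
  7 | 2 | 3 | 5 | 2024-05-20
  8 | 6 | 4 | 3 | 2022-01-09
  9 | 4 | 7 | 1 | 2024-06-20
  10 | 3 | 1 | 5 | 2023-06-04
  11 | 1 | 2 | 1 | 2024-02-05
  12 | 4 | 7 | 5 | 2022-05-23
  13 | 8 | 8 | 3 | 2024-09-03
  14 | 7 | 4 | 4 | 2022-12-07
SELECT name, category FROM products WHERE category LIKE 'Elect%'

Execution result:
name | category
Phone | Electronics
Router | Electronics
Webcam | Electronics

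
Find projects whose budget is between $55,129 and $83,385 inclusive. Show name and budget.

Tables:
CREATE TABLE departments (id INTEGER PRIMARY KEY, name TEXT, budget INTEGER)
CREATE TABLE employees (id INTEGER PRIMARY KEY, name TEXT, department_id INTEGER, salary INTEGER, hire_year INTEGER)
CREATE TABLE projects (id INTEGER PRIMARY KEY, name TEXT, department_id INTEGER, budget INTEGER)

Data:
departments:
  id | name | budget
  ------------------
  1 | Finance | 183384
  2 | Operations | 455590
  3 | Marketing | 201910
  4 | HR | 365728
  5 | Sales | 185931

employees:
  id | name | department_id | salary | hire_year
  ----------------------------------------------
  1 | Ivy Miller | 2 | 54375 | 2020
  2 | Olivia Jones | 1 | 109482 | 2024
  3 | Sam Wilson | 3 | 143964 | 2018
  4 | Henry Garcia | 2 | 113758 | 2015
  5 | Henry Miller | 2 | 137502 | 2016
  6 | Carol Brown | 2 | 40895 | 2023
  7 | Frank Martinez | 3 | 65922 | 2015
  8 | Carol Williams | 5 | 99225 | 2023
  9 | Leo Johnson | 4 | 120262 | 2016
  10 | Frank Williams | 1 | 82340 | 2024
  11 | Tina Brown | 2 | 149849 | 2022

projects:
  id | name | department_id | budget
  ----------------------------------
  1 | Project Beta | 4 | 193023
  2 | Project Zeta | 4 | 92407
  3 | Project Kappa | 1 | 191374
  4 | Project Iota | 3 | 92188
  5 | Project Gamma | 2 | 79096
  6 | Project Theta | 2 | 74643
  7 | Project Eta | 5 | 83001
SELECT name, budget FROM projects WHERE budget BETWEEN 55129 AND 83385

Execution result:
name | budget
Project Gamma | 79096
Project Theta | 74643
Project Eta | 83001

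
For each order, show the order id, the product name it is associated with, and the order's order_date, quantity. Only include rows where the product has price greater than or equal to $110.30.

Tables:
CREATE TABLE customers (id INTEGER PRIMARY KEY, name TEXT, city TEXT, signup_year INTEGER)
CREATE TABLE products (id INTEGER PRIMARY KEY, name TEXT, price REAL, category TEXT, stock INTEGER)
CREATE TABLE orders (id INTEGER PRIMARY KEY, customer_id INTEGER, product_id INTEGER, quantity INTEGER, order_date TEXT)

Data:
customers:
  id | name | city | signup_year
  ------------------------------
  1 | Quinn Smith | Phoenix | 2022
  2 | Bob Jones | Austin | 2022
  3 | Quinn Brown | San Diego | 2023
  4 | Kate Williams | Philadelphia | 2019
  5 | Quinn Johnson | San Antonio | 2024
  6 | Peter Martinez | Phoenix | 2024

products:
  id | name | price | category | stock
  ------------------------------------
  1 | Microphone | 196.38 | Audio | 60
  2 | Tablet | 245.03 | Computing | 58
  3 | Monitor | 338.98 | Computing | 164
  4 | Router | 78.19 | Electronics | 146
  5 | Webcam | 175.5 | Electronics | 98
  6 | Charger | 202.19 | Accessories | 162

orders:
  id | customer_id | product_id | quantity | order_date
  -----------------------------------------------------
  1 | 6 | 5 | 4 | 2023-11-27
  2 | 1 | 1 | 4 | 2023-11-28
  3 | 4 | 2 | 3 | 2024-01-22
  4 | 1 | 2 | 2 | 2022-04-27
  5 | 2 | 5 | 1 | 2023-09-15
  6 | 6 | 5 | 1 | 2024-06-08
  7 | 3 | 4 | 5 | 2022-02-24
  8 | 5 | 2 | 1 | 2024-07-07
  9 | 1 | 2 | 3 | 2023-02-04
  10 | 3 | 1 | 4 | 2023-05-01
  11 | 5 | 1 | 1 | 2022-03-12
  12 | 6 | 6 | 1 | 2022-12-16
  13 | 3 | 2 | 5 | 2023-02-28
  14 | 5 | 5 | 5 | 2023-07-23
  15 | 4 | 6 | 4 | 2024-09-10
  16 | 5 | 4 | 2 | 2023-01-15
SELECT c.id, p.name AS product, c.order_date, c.quantity FROM orders c JOIN products p ON c.product_id = p.id WHERE p.price >= 110.3

Execution result:
id | product | order_date | quantity
1 | Webcam | 2023-11-27 | 4
2 | Microphone | 2023-11-28 | 4
3 | Tablet | 2024-01-22 | 3
4 | Tablet | 2022-04-27 | 2
5 | Webcam | 2023-09-15 | 1
6 | Webcam | 2024-06-08 | 1
8 | Tablet | 2024-07-07 | 1
9 | Tablet | 2023-02-04 | 3
10 | Microphone | 2023-05-01 | 4
11 | Microphone | 2022-03-12 | 1
12 | Charger | 2022-12-16 | 1
13 | Tablet | 2023-02-28 | 5
14 | Webcam | 2023-07-23 | 5
15 | Charger | 2024-09-10 | 4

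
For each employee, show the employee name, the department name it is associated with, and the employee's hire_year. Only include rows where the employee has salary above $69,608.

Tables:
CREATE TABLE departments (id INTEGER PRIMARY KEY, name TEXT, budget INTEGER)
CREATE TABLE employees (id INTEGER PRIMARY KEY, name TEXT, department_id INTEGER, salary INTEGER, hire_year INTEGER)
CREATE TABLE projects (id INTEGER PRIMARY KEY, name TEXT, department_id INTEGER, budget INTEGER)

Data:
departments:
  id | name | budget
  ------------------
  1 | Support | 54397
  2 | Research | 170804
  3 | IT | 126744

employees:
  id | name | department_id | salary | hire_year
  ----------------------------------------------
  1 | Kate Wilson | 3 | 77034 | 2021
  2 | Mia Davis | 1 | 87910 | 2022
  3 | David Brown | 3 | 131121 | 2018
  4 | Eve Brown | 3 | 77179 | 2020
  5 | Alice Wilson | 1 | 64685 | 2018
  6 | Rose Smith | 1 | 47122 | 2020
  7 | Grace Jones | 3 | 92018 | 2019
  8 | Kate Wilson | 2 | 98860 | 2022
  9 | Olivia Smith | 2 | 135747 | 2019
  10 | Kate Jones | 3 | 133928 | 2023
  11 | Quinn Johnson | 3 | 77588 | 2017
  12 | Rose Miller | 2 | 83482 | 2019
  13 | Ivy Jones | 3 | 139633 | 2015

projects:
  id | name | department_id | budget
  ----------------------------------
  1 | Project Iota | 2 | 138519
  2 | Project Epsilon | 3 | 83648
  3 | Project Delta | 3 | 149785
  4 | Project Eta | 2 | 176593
SELECT c.name, p.name AS department, c.hire_year FROM employees c JOIN departments p ON c.department_id = p.id WHERE c.salary > 69608

Execution result:
name | department | hire_year
Kate Wilson | IT | 2021
Mia Davis | Support | 2022
David Brown | IT | 2018
Eve Brown | IT | 2020
Grace Jones | IT | 2019
Kate Wilson | Research | 2022
Olivia Smith | Research | 2019
Kate Jones | IT | 2023
Quinn Johnson | IT | 2017
Rose Miller | Research | 2019
Ivy Jones | IT | 2015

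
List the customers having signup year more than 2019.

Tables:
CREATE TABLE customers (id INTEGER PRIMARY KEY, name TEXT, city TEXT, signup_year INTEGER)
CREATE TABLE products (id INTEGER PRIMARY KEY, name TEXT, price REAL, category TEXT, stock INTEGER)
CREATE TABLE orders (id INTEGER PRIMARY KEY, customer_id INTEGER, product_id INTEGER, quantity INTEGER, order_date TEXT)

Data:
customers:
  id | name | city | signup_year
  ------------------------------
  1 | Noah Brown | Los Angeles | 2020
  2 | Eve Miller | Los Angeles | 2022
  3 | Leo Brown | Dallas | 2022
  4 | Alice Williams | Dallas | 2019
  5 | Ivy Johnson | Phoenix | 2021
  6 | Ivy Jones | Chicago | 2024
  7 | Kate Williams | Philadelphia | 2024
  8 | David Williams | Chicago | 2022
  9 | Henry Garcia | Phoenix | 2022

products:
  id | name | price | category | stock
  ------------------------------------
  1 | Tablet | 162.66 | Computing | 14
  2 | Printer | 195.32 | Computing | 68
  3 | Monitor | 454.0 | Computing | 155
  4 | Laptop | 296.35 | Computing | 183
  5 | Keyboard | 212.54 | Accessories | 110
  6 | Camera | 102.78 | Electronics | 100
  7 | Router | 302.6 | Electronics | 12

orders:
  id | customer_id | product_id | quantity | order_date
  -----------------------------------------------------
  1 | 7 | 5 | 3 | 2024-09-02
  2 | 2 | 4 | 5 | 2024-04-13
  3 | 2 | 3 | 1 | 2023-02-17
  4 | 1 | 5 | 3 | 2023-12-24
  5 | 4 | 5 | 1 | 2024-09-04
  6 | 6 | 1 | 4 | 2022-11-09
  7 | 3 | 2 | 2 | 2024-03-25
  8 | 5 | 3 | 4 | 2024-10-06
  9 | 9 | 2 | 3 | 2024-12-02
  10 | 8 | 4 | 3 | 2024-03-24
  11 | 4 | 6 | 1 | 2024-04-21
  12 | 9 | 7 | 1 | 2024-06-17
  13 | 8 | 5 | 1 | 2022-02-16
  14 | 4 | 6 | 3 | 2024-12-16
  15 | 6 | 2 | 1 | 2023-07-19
SELECT name, signup_year FROM customers WHERE signup_year > 2019

Execution result:
name | signup_year
Noah Brown | 2020
Eve Miller | 2022
Leo Brown | 2022
Ivy Johnson | 2021
Ivy Jones | 2024
Kate Williams | 2024
David Williams | 2022
Henry Garcia | 2022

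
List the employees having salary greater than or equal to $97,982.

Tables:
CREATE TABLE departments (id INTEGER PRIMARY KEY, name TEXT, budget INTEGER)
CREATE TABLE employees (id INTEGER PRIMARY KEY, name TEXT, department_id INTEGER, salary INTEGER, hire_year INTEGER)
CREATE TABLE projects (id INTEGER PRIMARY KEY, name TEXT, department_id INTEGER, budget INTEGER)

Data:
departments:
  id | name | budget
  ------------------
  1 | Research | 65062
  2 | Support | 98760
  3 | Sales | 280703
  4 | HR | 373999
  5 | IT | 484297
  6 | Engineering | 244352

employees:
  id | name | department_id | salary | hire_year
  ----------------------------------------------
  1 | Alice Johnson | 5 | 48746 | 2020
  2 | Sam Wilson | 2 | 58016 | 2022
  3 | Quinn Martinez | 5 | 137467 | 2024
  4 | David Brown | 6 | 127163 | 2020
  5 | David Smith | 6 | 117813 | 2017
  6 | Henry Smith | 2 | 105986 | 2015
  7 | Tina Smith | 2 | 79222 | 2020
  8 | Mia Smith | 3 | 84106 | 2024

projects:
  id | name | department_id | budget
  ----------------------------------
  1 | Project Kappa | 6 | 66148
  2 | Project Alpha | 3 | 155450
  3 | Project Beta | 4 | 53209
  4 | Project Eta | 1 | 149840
SELECT name, salary FROM employees WHERE salary >= 97982

Execution result:
name | salary
Quinn Martinez | 137467
David Brown | 127163
David Smith | 117813
Henry Smith | 105986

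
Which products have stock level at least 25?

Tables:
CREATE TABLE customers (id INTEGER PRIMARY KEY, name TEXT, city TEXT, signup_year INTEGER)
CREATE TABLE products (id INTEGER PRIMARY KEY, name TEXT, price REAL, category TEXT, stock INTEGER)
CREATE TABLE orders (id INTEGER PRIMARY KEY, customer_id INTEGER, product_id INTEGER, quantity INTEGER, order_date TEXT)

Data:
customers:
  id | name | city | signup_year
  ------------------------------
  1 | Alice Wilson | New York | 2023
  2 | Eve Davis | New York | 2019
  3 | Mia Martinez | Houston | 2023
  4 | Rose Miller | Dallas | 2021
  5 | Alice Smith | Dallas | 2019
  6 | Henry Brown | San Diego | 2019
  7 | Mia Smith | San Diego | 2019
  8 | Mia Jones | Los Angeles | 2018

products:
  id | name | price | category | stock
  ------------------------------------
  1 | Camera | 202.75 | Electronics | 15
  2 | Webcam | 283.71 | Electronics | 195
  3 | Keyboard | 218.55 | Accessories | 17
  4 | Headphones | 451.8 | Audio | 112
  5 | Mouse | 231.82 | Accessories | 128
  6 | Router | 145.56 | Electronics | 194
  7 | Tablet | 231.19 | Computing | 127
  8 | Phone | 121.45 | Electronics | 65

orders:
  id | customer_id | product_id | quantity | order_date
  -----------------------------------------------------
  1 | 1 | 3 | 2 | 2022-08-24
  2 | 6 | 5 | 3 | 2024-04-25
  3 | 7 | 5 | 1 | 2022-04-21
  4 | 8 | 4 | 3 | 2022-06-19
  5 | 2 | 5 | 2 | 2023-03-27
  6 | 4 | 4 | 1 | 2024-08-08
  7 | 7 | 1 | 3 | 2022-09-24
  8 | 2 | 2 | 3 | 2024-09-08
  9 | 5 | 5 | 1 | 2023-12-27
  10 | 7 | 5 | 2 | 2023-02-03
SELECT name, stock FROM products WHERE stock >= 25

Execution result:
name | stock
Webcam | 195
Headphones | 112
Mouse | 128
Router | 194
Tablet | 127
Phone | 65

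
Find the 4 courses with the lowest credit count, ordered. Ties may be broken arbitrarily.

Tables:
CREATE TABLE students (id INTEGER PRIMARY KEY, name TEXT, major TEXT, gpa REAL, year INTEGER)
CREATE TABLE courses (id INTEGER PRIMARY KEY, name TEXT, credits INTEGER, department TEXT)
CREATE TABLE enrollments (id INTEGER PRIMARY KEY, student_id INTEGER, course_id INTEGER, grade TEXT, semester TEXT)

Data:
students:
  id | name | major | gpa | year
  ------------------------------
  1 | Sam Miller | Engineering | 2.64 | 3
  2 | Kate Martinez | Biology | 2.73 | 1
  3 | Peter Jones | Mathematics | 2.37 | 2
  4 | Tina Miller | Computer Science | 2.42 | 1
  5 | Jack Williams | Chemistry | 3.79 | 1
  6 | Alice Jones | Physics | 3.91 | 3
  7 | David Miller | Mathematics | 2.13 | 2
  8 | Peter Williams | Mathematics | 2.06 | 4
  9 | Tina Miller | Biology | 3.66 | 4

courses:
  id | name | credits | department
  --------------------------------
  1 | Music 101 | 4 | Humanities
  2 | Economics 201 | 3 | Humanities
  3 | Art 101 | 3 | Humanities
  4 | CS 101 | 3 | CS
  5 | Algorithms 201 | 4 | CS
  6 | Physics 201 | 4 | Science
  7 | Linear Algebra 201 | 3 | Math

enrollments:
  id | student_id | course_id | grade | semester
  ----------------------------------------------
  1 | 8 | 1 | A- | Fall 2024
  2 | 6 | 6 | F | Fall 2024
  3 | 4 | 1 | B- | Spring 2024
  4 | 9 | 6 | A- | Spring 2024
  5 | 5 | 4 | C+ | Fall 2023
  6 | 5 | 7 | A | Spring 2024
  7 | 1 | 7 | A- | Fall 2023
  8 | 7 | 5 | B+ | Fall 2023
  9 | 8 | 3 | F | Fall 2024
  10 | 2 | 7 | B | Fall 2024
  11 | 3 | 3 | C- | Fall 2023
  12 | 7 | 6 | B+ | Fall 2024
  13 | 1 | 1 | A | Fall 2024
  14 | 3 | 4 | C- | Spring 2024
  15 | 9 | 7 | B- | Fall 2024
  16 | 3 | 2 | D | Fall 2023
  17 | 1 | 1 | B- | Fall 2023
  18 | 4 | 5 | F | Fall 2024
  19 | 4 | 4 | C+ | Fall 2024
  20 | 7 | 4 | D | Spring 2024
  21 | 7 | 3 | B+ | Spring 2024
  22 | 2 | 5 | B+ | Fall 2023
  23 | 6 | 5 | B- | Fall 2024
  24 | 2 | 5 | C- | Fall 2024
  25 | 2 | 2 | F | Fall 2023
SELECT name, credits FROM courses ORDER BY credits ASC LIMIT 4

Execution result:
name | credits
Economics 201 | 3
Art 101 | 3
CS 101 | 3
Linear Algebra 201 | 3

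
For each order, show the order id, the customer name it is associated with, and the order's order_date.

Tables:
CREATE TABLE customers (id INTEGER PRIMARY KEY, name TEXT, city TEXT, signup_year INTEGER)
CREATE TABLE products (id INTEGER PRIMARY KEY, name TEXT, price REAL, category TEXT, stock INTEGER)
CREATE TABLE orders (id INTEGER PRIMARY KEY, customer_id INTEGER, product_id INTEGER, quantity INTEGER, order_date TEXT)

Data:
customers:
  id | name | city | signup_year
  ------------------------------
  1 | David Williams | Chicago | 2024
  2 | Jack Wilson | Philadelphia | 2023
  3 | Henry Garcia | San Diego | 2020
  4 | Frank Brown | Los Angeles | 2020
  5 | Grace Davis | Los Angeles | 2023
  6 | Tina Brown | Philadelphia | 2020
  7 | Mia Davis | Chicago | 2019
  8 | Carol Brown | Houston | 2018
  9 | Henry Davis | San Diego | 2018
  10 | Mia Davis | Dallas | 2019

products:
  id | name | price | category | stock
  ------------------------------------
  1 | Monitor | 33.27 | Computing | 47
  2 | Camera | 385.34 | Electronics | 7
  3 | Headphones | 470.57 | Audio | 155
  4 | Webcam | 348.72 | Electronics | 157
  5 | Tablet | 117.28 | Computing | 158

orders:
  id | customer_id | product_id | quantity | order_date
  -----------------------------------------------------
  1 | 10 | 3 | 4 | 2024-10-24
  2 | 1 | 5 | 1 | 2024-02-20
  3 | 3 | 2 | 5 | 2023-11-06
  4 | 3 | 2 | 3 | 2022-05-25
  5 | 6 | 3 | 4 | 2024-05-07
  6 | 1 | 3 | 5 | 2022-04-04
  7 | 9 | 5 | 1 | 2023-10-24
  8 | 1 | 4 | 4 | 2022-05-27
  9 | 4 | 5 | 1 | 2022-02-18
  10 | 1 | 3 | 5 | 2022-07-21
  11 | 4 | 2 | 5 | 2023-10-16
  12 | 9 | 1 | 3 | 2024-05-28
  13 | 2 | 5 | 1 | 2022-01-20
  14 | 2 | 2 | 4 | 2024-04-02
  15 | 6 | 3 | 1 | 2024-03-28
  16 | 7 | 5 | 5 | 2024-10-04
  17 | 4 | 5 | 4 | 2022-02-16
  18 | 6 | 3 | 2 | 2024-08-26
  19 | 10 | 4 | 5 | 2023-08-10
SELECT c.id, p.name AS customer, c.order_date FROM orders c JOIN customers p ON c.customer_id = p.id

Execution result:
id | customer | order_date
1 | Mia Davis | 2024-10-24
2 | David Williams | 2024-02-20
3 | Henry Garcia | 2023-11-06
4 | Henry Garcia | 2022-05-25
5 | Tina Brown | 2024-05-07
6 | David Williams | 2022-04-04
7 | Henry Davis | 2023-10-24
8 | David Williams | 2022-05-27
9 | Frank Brown | 2022-02-18
10 | David Williams | 2022-07-21
11 | Frank Brown | 2023-10-16
12 | Henry Davis | 2024-05-28
13 | Jack Wilson | 2022-01-20
14 | Jack Wilson | 2024-04-02
15 | Tina Brown | 2024-03-28
16 | Mia Davis | 2024-10-04
17 | Frank Brown | 2022-02-16
18 | Tina Brown | 2024-08-26
19 | Mia Davis | 2023-08-10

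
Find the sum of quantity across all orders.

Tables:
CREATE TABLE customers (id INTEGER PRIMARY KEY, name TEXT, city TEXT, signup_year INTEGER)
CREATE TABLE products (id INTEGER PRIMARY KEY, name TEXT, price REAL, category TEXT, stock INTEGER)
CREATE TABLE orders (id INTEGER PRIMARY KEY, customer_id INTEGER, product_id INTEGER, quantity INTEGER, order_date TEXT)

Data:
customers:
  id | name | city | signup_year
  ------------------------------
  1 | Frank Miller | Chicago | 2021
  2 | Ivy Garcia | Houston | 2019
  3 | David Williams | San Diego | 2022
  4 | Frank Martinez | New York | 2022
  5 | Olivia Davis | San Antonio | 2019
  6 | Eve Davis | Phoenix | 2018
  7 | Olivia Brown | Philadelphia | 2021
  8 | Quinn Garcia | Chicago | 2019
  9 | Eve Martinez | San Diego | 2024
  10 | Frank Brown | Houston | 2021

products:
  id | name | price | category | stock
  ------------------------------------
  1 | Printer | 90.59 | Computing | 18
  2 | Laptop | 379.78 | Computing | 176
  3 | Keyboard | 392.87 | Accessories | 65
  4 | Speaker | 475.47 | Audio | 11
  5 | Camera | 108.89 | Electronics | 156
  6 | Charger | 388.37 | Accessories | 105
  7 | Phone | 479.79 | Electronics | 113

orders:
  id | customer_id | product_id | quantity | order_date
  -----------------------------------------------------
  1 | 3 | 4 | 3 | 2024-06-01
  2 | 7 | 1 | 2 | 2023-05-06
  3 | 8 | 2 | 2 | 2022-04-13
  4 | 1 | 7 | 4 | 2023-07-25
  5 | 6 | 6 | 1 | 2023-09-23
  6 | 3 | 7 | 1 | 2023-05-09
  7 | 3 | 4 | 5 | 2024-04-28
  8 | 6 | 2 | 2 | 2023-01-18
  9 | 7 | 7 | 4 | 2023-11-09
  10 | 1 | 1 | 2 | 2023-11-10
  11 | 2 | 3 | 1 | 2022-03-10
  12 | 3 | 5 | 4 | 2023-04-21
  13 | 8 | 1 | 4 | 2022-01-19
SELECT SUM(quantity) FROM orders

Execution result:
35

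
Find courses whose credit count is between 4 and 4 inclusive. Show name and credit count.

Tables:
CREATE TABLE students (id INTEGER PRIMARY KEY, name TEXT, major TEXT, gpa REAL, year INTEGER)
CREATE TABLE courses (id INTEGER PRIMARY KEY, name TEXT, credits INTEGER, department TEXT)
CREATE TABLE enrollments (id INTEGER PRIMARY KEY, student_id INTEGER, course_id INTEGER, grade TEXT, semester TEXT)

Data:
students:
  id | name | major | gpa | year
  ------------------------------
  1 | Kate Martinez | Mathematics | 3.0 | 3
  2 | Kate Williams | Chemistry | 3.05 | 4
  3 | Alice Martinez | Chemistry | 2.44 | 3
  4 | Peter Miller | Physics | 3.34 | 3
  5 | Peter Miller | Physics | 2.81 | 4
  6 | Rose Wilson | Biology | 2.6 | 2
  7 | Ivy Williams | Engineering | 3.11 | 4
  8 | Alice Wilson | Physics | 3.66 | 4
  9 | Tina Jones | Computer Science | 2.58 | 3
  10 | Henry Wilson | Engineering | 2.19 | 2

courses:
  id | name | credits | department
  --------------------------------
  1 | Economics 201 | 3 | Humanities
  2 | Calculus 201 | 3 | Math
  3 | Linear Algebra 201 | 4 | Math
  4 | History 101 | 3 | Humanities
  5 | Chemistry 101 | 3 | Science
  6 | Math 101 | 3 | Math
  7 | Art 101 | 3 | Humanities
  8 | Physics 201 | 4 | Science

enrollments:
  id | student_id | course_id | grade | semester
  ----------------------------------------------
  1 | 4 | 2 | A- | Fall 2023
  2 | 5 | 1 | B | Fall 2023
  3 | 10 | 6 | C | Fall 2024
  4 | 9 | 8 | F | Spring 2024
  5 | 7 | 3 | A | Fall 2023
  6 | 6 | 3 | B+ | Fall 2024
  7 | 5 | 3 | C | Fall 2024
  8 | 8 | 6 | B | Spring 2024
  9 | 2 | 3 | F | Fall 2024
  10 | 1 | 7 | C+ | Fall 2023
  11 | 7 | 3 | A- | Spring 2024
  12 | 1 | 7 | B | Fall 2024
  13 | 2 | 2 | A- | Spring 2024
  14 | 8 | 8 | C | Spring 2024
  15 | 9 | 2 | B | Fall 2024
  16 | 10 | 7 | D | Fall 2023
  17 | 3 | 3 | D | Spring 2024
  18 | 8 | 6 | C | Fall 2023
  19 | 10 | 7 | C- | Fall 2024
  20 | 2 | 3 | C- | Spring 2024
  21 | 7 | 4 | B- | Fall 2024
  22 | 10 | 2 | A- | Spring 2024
SELECT name, credits FROM courses WHERE credits BETWEEN 4 AND 4

Execution result:
name | credits
Linear Algebra 201 | 4
Physics 201 | 4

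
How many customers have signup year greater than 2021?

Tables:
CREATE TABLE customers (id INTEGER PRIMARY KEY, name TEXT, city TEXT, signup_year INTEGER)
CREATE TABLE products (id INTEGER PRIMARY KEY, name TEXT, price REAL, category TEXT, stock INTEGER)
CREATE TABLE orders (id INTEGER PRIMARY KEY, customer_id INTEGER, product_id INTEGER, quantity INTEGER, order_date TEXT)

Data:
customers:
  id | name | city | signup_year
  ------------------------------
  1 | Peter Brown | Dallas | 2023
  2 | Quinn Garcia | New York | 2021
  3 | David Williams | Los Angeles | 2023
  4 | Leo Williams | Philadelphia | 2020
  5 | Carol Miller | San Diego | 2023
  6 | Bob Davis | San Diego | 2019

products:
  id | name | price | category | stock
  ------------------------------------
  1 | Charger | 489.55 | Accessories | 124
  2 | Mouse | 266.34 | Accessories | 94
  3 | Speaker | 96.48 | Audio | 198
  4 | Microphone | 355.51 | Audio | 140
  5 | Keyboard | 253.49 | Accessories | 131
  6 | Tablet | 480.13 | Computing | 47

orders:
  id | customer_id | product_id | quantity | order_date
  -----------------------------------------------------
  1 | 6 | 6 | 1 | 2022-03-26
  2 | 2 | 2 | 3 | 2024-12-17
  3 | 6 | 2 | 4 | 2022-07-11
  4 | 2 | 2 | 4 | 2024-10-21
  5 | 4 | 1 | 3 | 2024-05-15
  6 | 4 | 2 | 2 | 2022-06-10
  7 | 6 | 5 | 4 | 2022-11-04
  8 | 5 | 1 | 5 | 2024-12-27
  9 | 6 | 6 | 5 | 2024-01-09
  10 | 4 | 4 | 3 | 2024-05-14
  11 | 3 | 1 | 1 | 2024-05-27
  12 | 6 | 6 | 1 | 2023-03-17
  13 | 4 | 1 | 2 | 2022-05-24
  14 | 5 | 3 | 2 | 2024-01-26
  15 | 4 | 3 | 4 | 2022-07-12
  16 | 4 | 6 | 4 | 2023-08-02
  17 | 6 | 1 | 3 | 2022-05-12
SELECT COUNT(*) FROM customers WHERE signup_year > 2021

Execution result:
3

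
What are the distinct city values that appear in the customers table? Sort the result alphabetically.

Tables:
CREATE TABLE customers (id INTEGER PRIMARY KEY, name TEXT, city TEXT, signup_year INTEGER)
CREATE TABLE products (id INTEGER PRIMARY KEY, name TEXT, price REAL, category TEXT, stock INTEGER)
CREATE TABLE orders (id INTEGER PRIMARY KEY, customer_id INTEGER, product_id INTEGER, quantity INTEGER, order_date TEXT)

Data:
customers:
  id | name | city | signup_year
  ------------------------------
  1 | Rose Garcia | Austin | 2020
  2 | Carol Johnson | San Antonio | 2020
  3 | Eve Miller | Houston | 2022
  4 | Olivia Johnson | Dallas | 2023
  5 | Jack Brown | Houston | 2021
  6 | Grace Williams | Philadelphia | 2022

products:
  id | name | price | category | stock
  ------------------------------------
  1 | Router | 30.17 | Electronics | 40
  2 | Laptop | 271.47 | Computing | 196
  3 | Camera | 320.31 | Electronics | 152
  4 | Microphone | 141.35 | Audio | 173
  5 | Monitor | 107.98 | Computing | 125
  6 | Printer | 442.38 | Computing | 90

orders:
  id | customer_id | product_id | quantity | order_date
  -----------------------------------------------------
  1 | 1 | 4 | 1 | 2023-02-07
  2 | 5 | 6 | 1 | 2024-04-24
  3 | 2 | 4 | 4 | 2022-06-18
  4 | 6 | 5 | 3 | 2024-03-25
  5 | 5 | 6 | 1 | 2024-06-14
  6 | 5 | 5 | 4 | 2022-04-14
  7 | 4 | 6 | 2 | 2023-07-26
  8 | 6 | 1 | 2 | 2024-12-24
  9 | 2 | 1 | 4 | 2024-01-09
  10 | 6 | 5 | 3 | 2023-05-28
SELECT DISTINCT city FROM customers ORDER BY city

Execution result:
city
Austin
Dallas
Houston
Philadelphia
San Antonio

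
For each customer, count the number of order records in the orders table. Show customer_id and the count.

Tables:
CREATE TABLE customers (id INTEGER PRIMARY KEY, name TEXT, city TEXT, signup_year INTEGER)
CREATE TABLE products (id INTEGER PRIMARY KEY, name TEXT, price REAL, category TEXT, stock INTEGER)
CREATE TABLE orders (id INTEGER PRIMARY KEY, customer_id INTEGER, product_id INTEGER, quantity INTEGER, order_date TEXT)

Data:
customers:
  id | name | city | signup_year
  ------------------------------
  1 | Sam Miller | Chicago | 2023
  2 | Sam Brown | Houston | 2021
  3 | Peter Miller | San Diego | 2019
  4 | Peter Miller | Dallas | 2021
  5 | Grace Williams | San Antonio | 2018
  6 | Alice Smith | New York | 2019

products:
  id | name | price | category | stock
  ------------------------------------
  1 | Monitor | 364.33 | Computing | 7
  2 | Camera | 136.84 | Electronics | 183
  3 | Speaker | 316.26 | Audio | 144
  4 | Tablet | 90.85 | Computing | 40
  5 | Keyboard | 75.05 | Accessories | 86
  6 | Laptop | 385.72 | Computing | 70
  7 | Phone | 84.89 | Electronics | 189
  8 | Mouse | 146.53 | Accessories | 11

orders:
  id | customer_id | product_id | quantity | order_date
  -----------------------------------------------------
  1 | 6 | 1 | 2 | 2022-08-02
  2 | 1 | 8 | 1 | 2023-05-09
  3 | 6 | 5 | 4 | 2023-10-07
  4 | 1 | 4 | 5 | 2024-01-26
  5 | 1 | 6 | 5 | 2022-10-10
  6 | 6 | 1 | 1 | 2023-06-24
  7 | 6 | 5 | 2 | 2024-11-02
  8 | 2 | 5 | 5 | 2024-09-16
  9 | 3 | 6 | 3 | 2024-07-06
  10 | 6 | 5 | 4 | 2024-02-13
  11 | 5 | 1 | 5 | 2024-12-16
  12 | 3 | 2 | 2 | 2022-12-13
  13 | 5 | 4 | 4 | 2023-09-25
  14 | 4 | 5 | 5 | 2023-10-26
SELECT customer_id, COUNT(*) AS order_count FROM orders GROUP BY customer_id

Execution result:
customer_id | order_count
1 | 3
2 | 1
3 | 2
4 | 1
5 | 2
6 | 5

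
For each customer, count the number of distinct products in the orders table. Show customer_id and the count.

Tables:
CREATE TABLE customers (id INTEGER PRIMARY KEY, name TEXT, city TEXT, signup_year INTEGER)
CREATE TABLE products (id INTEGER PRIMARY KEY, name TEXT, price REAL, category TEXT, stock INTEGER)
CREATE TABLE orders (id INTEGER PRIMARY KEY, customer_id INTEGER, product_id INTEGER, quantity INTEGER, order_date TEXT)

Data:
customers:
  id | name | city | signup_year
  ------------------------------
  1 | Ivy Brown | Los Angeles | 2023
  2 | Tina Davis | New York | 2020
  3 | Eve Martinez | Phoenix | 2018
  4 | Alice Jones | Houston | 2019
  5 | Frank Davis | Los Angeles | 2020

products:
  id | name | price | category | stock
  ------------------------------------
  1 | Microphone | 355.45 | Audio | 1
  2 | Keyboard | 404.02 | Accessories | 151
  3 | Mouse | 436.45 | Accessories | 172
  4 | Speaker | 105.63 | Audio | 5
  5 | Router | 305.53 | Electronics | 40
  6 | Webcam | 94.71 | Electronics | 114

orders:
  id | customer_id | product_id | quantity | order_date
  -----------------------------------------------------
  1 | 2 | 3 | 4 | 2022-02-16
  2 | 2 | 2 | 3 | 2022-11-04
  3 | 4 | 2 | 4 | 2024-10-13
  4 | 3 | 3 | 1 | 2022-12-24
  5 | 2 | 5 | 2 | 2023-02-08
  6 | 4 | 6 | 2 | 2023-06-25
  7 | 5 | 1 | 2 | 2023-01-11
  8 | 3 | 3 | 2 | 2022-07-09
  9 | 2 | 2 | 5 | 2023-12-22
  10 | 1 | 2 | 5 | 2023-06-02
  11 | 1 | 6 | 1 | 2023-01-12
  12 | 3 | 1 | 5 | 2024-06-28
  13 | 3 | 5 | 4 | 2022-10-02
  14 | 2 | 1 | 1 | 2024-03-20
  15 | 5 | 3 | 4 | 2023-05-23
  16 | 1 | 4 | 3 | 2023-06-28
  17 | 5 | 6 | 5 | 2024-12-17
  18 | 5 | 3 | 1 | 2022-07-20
SELECT customer_id, COUNT(DISTINCT product_id) AS distinct_product_count FROM orders GROUP BY customer_id

Execution result:
customer_id | distinct_product_count
1 | 3
2 | 4
3 | 3
4 | 2
5 | 3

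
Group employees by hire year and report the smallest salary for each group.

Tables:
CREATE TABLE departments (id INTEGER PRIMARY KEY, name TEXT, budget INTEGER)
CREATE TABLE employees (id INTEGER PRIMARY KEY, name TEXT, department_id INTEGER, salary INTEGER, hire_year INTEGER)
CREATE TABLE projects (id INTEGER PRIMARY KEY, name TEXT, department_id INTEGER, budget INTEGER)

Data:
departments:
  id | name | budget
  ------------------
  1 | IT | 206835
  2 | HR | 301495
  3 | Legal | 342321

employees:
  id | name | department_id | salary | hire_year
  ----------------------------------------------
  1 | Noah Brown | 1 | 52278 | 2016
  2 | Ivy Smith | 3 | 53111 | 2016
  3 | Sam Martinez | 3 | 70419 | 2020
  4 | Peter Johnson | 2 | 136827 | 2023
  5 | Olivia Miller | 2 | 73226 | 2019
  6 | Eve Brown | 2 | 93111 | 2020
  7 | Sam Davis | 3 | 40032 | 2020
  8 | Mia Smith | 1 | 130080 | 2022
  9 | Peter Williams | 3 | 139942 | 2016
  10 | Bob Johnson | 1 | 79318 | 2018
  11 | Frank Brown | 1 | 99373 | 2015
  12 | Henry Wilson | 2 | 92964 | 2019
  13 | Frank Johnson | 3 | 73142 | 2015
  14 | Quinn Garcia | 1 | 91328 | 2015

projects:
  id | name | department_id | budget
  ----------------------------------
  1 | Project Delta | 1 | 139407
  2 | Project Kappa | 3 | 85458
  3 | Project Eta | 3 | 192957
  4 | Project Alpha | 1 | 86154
SELECT hire_year, MIN(salary) AS min_salary FROM employees GROUP BY hire_year

Execution result:
hire_year | min_salary
2015 | 73142
2016 | 52278
2018 | 79318
2019 | 73226
2020 | 40032
2022 | 130080
2023 | 136827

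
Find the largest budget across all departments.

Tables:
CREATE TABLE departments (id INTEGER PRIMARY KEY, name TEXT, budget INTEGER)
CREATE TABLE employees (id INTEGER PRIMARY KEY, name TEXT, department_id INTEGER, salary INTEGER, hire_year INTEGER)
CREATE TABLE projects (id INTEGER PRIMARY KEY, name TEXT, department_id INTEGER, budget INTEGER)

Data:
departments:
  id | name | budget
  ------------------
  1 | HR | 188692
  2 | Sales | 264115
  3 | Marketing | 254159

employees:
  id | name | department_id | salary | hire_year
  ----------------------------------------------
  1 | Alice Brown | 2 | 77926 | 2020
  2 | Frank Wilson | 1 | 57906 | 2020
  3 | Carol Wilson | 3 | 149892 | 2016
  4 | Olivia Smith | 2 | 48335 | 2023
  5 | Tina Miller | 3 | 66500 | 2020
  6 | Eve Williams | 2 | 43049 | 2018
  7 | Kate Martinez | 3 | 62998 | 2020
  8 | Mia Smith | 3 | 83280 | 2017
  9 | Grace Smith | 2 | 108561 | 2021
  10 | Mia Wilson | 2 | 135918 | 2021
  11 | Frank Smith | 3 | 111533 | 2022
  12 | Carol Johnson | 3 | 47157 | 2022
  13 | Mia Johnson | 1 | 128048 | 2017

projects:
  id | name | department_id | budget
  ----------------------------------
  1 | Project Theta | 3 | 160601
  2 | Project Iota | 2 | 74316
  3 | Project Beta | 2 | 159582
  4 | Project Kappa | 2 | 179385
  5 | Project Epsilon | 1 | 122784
SELECT MAX(budget) FROM departments

Execution result:
264115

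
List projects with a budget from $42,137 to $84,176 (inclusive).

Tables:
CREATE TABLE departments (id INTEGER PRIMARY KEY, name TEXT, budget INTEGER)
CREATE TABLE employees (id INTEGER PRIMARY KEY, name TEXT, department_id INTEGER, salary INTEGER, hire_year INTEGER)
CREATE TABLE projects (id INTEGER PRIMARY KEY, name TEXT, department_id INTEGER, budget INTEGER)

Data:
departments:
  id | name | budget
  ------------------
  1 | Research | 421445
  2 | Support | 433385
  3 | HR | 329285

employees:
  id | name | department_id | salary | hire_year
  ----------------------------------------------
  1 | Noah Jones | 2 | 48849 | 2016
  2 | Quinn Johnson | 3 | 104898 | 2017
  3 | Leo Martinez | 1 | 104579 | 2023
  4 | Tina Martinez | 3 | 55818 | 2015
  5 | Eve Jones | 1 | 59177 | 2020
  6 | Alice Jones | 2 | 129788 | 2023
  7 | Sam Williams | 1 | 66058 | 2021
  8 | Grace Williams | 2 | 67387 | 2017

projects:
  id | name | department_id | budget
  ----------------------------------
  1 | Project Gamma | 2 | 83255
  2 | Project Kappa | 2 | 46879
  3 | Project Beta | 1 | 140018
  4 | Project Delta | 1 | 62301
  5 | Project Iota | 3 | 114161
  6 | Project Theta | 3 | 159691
SELECT name, budget FROM projects WHERE budget BETWEEN 42137 AND 84176

Execution result:
name | budget
Project Gamma | 83255
Project Kappa | 46879
Project Delta | 62301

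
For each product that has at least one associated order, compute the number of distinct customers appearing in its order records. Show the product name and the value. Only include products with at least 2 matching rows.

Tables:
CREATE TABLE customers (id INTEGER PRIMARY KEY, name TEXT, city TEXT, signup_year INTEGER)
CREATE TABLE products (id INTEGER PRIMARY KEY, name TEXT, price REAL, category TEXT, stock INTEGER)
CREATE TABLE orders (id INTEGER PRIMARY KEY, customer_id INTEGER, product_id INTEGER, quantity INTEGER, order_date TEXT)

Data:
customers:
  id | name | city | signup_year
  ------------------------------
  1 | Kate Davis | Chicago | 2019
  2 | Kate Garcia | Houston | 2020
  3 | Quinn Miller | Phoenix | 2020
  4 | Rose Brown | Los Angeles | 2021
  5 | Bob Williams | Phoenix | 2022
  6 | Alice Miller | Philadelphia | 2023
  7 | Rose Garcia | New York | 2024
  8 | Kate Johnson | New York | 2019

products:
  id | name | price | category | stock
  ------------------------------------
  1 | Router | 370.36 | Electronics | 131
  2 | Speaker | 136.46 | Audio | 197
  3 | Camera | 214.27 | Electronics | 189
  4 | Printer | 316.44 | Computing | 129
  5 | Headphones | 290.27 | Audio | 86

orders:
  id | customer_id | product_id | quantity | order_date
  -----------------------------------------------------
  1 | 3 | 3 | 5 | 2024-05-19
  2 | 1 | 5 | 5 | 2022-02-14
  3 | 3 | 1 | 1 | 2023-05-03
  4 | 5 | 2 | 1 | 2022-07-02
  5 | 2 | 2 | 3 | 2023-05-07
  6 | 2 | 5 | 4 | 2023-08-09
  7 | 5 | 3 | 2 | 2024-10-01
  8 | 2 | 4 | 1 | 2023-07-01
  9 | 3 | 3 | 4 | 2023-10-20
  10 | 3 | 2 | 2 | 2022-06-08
SELECT p.name, COUNT(DISTINCT c.customer_id) AS distinct_customer_count FROM orders c JOIN products p ON c.product_id = p.id GROUP BY p.id, p.name HAVING COUNT(*) >= 2

Execution result:
name | distinct_customer_count
Speaker | 3
Camera | 2
Headphones | 2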